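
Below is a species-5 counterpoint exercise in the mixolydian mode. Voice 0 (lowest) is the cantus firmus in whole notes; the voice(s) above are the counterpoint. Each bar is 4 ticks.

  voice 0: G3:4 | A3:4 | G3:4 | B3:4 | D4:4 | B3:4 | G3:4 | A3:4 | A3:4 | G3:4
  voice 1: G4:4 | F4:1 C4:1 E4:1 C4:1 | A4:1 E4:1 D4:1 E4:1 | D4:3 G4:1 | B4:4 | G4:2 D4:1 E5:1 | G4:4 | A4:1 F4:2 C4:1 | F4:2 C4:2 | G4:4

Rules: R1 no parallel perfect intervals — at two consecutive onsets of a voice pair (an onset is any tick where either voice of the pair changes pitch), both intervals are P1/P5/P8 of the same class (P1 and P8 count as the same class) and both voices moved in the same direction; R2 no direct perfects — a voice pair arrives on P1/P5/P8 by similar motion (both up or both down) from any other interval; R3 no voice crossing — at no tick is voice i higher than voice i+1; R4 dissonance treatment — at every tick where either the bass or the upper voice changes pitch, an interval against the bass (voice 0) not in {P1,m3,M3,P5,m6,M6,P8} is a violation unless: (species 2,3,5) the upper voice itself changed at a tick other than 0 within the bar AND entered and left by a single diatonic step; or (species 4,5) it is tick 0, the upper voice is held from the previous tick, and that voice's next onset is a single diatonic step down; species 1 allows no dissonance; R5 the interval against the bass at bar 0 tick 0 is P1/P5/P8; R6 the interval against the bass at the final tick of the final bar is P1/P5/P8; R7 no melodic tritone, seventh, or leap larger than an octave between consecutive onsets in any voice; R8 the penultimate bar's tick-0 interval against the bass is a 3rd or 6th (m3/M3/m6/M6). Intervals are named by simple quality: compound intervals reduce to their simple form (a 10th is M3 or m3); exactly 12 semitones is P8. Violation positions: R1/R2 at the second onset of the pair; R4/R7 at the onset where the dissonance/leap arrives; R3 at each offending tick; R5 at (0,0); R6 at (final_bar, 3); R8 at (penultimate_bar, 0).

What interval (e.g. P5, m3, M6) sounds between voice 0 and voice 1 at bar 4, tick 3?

M6

voice 0=D4 voice 1=B4 -> M6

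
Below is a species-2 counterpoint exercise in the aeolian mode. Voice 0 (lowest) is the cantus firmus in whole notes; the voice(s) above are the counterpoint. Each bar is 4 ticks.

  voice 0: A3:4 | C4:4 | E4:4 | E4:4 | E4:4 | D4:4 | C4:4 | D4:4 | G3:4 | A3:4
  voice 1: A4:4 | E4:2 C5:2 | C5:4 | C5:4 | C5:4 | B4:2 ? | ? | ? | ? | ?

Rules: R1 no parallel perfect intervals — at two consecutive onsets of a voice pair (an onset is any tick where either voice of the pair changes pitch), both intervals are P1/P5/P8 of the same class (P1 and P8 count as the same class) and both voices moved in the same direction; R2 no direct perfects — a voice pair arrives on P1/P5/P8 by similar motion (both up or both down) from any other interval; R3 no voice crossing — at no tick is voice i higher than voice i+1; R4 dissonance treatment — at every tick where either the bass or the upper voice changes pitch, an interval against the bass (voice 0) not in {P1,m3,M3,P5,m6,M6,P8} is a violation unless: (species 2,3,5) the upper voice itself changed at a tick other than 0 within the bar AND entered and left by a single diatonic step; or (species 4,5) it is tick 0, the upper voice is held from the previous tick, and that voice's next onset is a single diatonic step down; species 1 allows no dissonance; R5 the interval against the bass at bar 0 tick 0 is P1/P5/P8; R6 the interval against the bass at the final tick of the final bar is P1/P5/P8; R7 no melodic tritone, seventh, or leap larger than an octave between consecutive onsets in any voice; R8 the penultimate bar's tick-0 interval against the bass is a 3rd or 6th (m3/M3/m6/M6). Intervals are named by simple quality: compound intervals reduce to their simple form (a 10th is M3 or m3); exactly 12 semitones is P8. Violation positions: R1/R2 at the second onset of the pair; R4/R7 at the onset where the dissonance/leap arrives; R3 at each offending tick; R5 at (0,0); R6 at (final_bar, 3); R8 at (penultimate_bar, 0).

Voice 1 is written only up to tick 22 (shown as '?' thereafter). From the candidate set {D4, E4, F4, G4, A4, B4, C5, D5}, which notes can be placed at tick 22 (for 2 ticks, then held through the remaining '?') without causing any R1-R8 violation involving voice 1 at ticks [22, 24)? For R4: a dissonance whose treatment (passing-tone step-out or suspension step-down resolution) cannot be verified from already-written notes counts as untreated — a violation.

{A4, B4, D4, D5}

D4: legal
E4: violates R4
F4: violates R7
G4: violates R4
A4: legal
B4: legal
C5: violates R4
D5: legal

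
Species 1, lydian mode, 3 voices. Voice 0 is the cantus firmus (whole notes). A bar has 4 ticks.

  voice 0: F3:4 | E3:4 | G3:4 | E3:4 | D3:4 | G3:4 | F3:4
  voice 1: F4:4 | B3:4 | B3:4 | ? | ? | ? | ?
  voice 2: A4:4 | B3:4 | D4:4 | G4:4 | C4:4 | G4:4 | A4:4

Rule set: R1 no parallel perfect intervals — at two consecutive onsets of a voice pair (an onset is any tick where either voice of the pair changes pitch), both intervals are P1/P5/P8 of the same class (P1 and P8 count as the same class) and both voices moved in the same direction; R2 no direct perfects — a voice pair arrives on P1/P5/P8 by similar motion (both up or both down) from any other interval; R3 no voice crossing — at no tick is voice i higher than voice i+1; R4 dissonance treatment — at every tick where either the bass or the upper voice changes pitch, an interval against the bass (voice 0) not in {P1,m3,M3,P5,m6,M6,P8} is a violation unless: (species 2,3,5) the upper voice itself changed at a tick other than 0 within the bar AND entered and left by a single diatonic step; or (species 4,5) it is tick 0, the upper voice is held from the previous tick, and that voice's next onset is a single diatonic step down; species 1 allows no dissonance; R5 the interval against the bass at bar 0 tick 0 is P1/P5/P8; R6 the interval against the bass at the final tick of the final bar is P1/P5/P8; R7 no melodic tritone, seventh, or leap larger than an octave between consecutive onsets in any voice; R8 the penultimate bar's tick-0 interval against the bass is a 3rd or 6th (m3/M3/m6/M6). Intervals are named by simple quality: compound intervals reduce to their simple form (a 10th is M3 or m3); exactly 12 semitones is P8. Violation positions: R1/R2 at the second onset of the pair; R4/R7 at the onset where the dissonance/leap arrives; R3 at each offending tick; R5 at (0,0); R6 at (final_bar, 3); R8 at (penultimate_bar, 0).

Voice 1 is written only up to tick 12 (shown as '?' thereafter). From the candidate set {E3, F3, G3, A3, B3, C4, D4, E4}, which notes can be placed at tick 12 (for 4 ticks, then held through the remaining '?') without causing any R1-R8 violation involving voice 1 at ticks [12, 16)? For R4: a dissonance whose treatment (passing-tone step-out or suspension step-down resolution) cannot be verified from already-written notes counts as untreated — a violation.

{B3, E4, G3}

E3: violates R2
F3: violates R4,R7
G3: legal
A3: violates R4
B3: legal
C4: violates R2
D4: violates R4
E4: legal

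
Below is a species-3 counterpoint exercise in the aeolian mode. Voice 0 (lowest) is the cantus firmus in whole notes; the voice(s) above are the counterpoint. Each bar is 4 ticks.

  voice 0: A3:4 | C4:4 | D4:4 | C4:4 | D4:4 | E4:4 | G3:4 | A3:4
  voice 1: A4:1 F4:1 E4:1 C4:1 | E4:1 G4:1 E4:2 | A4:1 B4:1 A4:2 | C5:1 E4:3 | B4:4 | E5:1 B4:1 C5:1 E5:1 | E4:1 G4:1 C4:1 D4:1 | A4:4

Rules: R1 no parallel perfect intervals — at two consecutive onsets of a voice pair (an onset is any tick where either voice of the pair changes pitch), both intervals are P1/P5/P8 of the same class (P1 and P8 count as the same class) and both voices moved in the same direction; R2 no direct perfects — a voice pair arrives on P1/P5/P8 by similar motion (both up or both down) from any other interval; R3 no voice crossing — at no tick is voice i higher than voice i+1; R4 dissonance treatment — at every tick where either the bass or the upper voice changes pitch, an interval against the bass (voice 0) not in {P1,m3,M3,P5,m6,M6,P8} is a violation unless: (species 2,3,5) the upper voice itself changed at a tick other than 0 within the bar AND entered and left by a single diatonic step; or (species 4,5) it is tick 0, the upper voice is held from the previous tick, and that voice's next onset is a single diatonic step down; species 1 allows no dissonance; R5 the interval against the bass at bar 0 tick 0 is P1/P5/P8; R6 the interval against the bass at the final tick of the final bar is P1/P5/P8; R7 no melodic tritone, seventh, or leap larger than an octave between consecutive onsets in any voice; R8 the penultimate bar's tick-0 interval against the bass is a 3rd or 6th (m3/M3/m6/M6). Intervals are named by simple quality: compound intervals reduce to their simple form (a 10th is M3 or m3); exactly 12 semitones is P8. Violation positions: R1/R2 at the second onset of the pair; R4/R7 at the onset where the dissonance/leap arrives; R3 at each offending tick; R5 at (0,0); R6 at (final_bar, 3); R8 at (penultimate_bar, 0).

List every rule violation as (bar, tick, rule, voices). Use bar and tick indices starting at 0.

(2, 0, R2, (0, 1))
(5, 0, R2, (0, 1))
(6, 2, R4, (0, 1))
(7, 0, R2, (0, 1))

bar 0: v0=A3 v1=A4 downbeat P8
bar 1: v0=C4 v1=E4 downbeat M3
bar 2: v0=D4 v1=A4 downbeat P5
bar 3: v0=C4 v1=C5 downbeat P8
bar 4: v0=D4 v1=B4 downbeat M6
bar 5: v0=E4 v1=E5 downbeat P8
bar 6: v0=G3 v1=E4 downbeat M6
bar 7: v0=A3 v1=A4 downbeat P8
  -> R2 @ bar 2 tick 0 v(0, 1): C4/E4 M3 -> D4/A4 P5 similar
  -> R2 @ bar 5 tick 0 v(0, 1): D4/B4 M6 -> E4/E5 P8 similar
  -> R4 @ bar 6 tick 2 v(0, 1): G3/C4 P4 untreated
  -> R2 @ bar 7 tick 0 v(0, 1): G3/D4 P5 -> A3/A4 P8 similar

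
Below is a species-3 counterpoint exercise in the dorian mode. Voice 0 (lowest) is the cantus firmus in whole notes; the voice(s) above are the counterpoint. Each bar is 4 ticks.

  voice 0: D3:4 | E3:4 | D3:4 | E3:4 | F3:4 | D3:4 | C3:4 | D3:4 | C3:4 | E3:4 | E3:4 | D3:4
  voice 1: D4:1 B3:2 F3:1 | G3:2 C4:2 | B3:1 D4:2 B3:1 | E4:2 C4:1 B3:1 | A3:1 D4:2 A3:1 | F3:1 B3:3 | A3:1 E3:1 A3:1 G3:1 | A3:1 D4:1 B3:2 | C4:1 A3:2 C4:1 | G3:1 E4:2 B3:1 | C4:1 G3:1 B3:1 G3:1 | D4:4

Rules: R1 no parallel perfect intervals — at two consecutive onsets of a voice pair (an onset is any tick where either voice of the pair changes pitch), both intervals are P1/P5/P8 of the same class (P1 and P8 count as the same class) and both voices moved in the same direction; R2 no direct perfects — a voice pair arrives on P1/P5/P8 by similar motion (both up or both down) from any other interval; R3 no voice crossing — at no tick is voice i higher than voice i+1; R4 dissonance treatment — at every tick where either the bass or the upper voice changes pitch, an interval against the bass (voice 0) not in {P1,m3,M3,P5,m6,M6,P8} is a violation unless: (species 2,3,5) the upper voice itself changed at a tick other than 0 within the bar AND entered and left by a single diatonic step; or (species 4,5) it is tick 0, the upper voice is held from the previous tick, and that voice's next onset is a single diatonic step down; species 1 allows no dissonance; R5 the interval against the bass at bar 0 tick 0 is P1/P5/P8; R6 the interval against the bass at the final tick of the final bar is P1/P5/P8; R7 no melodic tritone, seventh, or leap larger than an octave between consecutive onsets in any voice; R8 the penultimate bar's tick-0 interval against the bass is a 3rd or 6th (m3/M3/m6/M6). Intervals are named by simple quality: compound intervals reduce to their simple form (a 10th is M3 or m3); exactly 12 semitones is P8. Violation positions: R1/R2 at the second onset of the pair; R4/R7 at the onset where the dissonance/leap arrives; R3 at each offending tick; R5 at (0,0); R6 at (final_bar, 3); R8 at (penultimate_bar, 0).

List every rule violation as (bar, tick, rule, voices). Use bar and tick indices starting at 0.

(0, 3, R7, (1,))
(3, 0, R2, (0, 1))
(5, 1, R7, (1,))
(7, 0, R1, (0, 1))

bar 0: v0=D3 v1=D4 downbeat P8
bar 1: v0=E3 v1=G3 downbeat m3
bar 2: v0=D3 v1=B3 downbeat M6
bar 3: v0=E3 v1=E4 downbeat P8
bar 4: v0=F3 v1=A3 downbeat M3
bar 5: v0=D3 v1=F3 downbeat m3
bar 6: v0=C3 v1=A3 downbeat M6
bar 7: v0=D3 v1=A3 downbeat P5
bar 8: v0=C3 v1=C4 downbeat P8
bar 9: v0=E3 v1=G3 downbeat m3
bar 10: v0=E3 v1=C4 downbeat m6
bar 11: v0=D3 v1=D4 downbeat P8
  -> R7 @ bar 0 tick 3 v(1,): B3->F3 leap 6st
  -> R2 @ bar 3 tick 0 v(0, 1): D3/B3 M6 -> E3/E4 P8 similar
  -> R7 @ bar 5 tick 1 v(1,): F3->B3 leap 6st
  -> R1 @ bar 7 tick 0 v(0, 1): C3/G3 P5 -> D3/A3 P5 similar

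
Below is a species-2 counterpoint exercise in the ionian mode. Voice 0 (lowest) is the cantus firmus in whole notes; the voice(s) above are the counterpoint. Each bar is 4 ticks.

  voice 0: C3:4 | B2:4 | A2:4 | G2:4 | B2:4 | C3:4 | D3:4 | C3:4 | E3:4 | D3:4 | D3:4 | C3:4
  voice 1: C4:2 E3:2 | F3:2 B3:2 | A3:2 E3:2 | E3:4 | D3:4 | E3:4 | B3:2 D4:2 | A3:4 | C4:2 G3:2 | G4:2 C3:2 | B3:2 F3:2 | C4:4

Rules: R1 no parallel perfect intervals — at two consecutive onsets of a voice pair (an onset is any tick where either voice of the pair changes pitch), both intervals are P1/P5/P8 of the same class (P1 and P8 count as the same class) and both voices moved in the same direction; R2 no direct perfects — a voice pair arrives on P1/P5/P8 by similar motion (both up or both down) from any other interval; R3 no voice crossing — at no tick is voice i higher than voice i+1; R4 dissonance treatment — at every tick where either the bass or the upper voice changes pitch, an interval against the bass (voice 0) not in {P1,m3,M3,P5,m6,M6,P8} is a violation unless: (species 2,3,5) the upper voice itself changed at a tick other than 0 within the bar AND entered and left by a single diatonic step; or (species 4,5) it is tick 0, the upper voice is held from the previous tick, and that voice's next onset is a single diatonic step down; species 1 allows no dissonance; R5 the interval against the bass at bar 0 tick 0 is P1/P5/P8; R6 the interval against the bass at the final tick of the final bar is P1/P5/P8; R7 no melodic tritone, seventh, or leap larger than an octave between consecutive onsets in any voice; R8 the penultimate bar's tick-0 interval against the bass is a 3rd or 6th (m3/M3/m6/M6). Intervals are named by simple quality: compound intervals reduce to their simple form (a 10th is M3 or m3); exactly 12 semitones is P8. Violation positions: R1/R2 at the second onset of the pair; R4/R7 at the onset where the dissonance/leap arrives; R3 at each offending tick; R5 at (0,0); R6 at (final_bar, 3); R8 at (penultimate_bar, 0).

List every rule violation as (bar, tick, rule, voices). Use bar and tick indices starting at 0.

bar 0: v0=C3 v1=C4 downbeat P8
bar 1: v0=B2 v1=F3 downbeat TT
bar 2: v0=A2 v1=A3 downbeat P8
bar 3: v0=G2 v1=E3 downbeat M6
bar 4: v0=B2 v1=D3 downbeat m3
bar 5: v0=C3 v1=E3 downbeat M3
bar 6: v0=D3 v1=B3 downbeat M6
bar 7: v0=C3 v1=A3 downbeat M6
bar 8: v0=E3 v1=C4 downbeat m6
bar 9: v0=D3 v1=G4 downbeat P4
bar 10: v0=D3 v1=B3 downbeat M6
bar 11: v0=C3 v1=C4 downbeat P8
  -> R4 @ bar 1 tick 0 v(0, 1): B2/F3 TT untreated
  -> R7 @ bar 1 tick 2 v(1,): F3->B3 leap 6st
  -> R1 @ bar 2 tick 0 v(0, 1): B2/B3 P8 -> A2/A3 P8 similar
  -> R4 @ bar 9 tick 0 v(0, 1): D3/G4 P4 untreated
  -> R3 @ bar 9 tick 2 v(0, 1): D3 above C3
  -> R4 @ bar 9 tick 2 v(0, 1): D3/C3 M2 untreated
  -> R7 @ bar 9 tick 2 v(1,): G4->C3 leap 19st
  -> R3 @ bar 9 tick 3 v(0, 1): D3 above C3
  -> R7 @ bar 10 tick 0 v(1,): C3->B3 leap 11st
  -> R7 @ bar 10 tick 2 v(1,): B3->F3 leap 6st

(1, 0, R4, (0, 1))
(1, 2, R7, (1,))
(2, 0, R1, (0, 1))
(9, 0, R4, (0, 1))
(9, 2, R3, (0, 1))
(9, 2, R4, (0, 1))
(9, 2, R7, (1,))
(9, 3, R3, (0, 1))
(10, 0, R7, (1,))
(10, 2, R7, (1,))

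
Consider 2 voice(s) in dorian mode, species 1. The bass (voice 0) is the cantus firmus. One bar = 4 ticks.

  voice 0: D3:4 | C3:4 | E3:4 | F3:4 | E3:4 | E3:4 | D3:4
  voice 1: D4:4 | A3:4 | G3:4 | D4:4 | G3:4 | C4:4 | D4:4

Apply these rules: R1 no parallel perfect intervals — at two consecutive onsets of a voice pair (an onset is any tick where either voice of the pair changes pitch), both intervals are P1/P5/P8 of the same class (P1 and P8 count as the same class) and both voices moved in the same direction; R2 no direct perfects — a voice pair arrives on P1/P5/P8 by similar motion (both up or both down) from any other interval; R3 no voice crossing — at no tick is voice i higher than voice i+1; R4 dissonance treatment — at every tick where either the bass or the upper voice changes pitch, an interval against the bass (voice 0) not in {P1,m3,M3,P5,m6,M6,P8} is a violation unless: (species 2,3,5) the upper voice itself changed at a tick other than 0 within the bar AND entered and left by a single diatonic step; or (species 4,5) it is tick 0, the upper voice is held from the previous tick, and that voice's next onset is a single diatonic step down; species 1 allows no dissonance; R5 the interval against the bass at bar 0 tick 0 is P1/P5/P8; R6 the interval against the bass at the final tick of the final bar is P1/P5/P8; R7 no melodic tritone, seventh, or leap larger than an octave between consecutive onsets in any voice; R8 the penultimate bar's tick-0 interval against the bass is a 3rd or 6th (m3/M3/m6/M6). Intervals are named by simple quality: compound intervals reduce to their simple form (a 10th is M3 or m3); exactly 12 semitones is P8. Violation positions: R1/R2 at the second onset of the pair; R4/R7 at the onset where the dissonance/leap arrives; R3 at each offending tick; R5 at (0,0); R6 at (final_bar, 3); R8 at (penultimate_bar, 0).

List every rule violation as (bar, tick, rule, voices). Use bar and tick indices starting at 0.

bar 0: v0=D3 v1=D4 downbeat P8
bar 1: v0=C3 v1=A3 downbeat M6
bar 2: v0=E3 v1=G3 downbeat m3
bar 3: v0=F3 v1=D4 downbeat M6
bar 4: v0=E3 v1=G3 downbeat m3
bar 5: v0=E3 v1=C4 downbeat m6
bar 6: v0=D3 v1=D4 downbeat P8

No violations across 7 bars (D3..D3 vs D4..D4).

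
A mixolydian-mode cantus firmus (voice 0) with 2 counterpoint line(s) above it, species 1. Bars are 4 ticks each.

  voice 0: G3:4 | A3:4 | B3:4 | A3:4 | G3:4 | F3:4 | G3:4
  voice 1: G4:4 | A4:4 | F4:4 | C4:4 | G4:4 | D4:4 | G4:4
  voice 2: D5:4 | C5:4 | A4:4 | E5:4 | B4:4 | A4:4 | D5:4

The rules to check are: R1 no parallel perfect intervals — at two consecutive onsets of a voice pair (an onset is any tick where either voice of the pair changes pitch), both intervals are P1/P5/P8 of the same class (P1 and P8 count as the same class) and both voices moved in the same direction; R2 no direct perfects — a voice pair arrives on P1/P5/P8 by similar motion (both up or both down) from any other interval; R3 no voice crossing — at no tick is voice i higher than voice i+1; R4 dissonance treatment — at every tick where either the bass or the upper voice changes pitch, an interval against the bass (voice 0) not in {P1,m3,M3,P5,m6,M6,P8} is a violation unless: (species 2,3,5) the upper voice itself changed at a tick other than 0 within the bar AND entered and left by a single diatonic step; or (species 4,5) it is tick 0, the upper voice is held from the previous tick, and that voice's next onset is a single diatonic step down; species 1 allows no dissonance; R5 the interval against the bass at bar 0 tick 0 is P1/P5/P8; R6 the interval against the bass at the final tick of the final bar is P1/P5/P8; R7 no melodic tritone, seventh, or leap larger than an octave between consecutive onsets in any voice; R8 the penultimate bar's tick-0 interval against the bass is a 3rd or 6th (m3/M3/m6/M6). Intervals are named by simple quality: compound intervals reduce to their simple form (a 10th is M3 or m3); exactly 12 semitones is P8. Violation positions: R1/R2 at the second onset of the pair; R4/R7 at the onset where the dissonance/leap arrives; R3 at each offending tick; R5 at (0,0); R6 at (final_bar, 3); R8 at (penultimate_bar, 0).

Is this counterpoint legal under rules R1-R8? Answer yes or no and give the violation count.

No (7 violations)

bar 0: v0=G3 v1=G4 v2=D5 (P5)
bar 1: v0=A3 v1=A4 v2=C5 (m3)
bar 2: v0=B3 v1=F4 v2=A4 (m7)
bar 3: v0=A3 v1=C4 v2=E5 (P5)
bar 4: v0=G3 v1=G4 v2=B4 (M3)
bar 5: v0=F3 v1=D4 v2=A4 (M3)
bar 6: v0=G3 v1=G4 v2=D5 (P5)
  R1 @ bar1.0: G3/G4 P8 -> A3/A4 P8 similar
  R4 @ bar2.0: B3/F4 TT untreated
  R4 @ bar2.0: B3/A4 m7 untreated
  R2 @ bar5.0: G4/B4 M3 -> D4/A4 P5 similar
  R1 @ bar6.0: D4/A4 P5 -> G4/D5 P5 similar
  R2 @ bar6.0: F3/D4 M6 -> G3/G4 P8 similar
  R2 @ bar6.0: F3/A4 M3 -> G3/D5 P5 similar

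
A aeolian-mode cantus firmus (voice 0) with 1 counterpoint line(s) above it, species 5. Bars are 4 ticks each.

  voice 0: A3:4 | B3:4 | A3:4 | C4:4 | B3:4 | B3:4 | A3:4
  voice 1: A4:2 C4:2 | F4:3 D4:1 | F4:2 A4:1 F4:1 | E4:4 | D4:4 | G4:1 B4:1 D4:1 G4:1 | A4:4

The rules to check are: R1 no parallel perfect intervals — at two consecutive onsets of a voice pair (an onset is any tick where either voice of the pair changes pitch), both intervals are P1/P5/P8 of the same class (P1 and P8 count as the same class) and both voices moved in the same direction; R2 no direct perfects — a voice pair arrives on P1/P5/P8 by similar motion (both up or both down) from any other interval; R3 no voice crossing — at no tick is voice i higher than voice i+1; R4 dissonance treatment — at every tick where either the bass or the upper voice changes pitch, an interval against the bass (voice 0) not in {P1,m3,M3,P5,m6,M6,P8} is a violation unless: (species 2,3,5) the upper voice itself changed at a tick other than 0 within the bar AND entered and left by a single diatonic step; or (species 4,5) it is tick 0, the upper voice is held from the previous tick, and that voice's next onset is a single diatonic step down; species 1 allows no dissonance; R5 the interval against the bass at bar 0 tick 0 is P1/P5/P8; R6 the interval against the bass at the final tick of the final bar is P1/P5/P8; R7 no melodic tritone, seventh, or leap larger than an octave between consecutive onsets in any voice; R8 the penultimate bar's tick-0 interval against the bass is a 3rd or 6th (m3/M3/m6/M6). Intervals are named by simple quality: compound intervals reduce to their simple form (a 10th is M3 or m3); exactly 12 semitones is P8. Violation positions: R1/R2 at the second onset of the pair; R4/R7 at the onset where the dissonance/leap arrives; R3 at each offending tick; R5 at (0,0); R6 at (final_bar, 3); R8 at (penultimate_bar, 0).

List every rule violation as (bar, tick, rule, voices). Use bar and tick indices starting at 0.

bar 0: v0=A3 v1=A4 downbeat P8
bar 1: v0=B3 v1=F4 downbeat TT
bar 2: v0=A3 v1=F4 downbeat m6
bar 3: v0=C4 v1=E4 downbeat M3
bar 4: v0=B3 v1=D4 downbeat m3
bar 5: v0=B3 v1=G4 downbeat m6
bar 6: v0=A3 v1=A4 downbeat P8
  -> R4 @ bar 1 tick 0 v(0, 1): B3/F4 TT untreated

(1, 0, R4, (0, 1))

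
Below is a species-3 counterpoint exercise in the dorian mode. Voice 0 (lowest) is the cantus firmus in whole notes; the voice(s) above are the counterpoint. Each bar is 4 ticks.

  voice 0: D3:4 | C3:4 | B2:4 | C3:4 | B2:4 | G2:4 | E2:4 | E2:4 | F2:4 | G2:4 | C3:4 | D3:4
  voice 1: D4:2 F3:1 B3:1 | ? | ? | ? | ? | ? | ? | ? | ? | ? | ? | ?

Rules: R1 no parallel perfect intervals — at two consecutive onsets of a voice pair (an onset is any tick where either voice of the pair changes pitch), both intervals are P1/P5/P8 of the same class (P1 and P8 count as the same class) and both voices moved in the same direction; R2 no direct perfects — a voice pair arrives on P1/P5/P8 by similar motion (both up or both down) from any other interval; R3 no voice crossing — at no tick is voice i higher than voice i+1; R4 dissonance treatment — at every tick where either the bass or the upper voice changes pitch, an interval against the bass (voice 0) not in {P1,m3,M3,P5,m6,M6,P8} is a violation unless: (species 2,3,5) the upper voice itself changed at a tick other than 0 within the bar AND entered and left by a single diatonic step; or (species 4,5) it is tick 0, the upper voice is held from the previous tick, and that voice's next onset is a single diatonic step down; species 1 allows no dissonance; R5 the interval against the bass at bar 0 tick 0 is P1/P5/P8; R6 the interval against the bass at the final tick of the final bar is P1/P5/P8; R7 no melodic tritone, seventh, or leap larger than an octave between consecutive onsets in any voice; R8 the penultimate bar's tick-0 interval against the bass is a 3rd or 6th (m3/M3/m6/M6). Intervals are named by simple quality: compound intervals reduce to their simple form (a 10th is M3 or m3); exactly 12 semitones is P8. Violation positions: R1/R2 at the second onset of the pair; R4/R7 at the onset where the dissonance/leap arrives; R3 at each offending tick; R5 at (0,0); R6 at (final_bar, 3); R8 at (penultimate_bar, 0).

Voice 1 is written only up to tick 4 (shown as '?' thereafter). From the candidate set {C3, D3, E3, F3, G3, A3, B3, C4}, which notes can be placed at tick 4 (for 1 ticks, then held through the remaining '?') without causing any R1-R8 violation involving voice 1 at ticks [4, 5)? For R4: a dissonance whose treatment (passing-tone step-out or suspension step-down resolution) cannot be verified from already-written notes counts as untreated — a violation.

C3: violates R2,R7
D3: violates R4
E3: legal
F3: violates R4,R7
G3: violates R2
A3: legal
B3: violates R4
C4: legal

{A3, C4, E3}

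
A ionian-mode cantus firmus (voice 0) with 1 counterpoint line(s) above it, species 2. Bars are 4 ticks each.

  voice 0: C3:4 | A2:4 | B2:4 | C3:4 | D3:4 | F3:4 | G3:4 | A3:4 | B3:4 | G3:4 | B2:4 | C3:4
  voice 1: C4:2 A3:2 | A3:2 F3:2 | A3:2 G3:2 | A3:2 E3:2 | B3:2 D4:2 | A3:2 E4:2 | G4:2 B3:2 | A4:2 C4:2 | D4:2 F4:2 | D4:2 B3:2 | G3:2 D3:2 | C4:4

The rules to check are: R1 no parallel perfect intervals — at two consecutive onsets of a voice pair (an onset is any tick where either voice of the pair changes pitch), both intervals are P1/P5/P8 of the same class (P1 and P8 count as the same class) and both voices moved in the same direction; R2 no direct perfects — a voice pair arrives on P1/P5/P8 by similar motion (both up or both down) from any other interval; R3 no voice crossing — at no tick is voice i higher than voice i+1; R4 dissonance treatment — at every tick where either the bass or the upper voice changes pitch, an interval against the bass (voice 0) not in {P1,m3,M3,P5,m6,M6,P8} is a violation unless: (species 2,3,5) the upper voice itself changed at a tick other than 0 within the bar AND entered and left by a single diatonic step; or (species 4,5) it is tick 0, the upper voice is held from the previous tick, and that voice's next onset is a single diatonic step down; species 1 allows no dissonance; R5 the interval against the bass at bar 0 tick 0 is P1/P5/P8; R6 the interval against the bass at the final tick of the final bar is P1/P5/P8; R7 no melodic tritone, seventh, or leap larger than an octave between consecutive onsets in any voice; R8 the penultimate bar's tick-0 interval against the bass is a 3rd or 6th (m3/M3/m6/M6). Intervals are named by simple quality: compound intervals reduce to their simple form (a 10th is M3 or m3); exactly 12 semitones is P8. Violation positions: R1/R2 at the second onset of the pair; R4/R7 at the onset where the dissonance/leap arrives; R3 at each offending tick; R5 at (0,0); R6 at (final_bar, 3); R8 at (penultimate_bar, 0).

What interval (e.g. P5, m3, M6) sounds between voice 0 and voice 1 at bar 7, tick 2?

m3

voice 0=A3 voice 1=C4 -> m3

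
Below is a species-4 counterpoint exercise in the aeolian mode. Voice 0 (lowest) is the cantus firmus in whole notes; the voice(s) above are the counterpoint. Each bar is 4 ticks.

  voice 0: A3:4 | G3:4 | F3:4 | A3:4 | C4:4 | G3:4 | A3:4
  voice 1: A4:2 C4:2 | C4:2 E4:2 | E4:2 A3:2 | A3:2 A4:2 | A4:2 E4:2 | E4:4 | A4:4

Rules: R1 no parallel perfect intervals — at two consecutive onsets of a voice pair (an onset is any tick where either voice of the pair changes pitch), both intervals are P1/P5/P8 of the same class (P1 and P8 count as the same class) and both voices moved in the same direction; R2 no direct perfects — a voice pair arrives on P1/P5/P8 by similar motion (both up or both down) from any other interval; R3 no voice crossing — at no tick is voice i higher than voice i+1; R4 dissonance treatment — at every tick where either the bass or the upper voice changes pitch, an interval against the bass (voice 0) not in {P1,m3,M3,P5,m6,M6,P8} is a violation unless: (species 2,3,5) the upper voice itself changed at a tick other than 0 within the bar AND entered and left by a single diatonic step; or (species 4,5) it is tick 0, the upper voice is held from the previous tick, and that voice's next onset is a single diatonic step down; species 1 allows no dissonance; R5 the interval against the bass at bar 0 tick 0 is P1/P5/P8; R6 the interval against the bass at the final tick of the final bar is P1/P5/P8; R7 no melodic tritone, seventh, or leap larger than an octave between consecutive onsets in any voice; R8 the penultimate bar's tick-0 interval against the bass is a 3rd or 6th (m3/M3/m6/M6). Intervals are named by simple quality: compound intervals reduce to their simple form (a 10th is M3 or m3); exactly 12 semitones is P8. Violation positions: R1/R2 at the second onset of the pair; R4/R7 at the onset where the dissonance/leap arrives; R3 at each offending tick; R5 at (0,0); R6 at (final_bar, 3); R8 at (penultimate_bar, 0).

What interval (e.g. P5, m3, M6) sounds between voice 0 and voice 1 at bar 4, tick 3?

voice 0=C4 voice 1=E4 -> M3

M3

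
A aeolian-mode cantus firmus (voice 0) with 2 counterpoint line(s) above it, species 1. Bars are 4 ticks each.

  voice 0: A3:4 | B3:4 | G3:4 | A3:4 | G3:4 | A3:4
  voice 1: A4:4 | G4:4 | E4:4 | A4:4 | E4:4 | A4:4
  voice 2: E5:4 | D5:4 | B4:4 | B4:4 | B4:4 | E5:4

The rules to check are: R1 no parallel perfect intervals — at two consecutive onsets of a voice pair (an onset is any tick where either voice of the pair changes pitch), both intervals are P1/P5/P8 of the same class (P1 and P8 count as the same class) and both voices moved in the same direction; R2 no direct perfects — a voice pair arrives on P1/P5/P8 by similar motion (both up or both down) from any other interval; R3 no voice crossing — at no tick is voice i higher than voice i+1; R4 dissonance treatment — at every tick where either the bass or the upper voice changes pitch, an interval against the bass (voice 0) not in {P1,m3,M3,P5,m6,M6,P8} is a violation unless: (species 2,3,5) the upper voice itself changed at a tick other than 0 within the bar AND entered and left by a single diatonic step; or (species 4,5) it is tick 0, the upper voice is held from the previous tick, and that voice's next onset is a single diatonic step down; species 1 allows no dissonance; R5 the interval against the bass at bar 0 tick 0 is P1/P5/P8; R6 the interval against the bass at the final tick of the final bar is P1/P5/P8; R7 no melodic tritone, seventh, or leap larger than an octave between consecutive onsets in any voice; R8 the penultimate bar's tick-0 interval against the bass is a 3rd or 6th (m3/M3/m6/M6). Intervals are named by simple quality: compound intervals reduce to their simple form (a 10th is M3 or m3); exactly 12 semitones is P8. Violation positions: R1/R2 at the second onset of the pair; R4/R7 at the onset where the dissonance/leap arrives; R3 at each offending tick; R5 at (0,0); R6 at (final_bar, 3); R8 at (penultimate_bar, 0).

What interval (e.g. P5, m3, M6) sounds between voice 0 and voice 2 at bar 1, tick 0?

voice 0=B3 voice 2=D5 -> m3

m3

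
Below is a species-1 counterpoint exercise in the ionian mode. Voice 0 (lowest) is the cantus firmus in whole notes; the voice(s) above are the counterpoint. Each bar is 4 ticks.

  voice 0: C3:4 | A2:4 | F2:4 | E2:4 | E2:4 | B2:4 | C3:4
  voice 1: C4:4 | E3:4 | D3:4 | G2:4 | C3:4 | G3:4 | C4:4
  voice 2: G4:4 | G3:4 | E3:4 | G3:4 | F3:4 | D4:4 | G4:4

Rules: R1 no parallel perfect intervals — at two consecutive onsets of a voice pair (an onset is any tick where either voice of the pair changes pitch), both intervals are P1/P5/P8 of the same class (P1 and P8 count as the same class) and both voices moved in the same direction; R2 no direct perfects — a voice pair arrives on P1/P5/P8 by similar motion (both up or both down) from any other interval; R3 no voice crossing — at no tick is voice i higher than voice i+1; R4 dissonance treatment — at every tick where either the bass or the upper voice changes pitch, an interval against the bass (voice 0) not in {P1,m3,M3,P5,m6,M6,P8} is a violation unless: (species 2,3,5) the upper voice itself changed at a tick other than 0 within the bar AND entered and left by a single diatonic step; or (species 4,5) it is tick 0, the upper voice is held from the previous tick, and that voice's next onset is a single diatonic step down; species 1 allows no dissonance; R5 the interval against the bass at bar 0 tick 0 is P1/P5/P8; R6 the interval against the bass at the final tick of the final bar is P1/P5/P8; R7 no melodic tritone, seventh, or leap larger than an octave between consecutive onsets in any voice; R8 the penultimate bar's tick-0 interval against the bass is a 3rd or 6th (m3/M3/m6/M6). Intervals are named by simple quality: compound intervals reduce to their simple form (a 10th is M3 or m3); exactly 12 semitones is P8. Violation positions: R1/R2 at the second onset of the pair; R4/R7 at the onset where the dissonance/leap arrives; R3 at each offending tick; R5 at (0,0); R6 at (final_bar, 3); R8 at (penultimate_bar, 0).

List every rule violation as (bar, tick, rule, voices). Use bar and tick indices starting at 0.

bar 0: v0=C3 v1=C4 v2=G4 downbeat P5
bar 1: v0=A2 v1=E3 v2=G3 downbeat m7
bar 2: v0=F2 v1=D3 v2=E3 downbeat M7
bar 3: v0=E2 v1=G2 v2=G3 downbeat m3
bar 4: v0=E2 v1=C3 v2=F3 downbeat m2
bar 5: v0=B2 v1=G3 v2=D4 downbeat m3
bar 6: v0=C3 v1=C4 v2=G4 downbeat P5
  -> R2 @ bar 1 tick 0 v(0, 1): C3/C4 P8 -> A2/E3 P5 similar
  -> R4 @ bar 1 tick 0 v(0, 2): A2/G3 m7 untreated
  -> R4 @ bar 2 tick 0 v(0, 2): F2/E3 M7 untreated
  -> R4 @ bar 4 tick 0 v(0, 2): E2/F3 m2 untreated
  -> R2 @ bar 5 tick 0 v(1, 2): C3/F3 P4 -> G3/D4 P5 similar
  -> R1 @ bar 6 tick 0 v(1, 2): G3/D4 P5 -> C4/G4 P5 similar
  -> R2 @ bar 6 tick 0 v(0, 1): B2/G3 m6 -> C3/C4 P8 similar
  -> R2 @ bar 6 tick 0 v(0, 2): B2/D4 m3 -> C3/G4 P5 similar

(1, 0, R2, (0, 1))
(1, 0, R4, (0, 2))
(2, 0, R4, (0, 2))
(4, 0, R4, (0, 2))
(5, 0, R2, (1, 2))
(6, 0, R1, (1, 2))
(6, 0, R2, (0, 1))
(6, 0, R2, (0, 2))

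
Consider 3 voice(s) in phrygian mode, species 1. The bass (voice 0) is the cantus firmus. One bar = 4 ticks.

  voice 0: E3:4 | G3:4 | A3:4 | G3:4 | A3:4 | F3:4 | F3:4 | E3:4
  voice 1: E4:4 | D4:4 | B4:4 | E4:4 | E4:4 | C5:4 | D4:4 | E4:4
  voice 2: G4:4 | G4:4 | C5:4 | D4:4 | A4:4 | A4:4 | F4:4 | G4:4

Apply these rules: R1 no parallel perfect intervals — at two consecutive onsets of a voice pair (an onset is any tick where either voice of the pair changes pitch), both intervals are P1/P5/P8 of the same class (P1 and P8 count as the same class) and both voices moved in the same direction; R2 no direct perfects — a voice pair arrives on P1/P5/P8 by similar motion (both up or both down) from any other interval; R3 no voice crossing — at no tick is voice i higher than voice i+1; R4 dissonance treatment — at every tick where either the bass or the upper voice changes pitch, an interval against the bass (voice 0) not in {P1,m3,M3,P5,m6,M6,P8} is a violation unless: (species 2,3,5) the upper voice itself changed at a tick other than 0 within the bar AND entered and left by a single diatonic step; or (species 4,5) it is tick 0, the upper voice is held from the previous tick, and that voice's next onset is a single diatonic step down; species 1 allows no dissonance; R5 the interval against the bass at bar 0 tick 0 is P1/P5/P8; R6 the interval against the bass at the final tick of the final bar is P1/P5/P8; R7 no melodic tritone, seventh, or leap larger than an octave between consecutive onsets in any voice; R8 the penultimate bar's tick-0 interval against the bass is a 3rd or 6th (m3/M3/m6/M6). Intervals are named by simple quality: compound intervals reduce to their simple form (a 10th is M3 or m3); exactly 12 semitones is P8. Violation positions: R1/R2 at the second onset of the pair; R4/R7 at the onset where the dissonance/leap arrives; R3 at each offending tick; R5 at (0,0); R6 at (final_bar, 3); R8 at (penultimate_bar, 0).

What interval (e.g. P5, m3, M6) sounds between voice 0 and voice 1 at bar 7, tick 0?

P8

voice 0=E3 voice 1=E4 -> P8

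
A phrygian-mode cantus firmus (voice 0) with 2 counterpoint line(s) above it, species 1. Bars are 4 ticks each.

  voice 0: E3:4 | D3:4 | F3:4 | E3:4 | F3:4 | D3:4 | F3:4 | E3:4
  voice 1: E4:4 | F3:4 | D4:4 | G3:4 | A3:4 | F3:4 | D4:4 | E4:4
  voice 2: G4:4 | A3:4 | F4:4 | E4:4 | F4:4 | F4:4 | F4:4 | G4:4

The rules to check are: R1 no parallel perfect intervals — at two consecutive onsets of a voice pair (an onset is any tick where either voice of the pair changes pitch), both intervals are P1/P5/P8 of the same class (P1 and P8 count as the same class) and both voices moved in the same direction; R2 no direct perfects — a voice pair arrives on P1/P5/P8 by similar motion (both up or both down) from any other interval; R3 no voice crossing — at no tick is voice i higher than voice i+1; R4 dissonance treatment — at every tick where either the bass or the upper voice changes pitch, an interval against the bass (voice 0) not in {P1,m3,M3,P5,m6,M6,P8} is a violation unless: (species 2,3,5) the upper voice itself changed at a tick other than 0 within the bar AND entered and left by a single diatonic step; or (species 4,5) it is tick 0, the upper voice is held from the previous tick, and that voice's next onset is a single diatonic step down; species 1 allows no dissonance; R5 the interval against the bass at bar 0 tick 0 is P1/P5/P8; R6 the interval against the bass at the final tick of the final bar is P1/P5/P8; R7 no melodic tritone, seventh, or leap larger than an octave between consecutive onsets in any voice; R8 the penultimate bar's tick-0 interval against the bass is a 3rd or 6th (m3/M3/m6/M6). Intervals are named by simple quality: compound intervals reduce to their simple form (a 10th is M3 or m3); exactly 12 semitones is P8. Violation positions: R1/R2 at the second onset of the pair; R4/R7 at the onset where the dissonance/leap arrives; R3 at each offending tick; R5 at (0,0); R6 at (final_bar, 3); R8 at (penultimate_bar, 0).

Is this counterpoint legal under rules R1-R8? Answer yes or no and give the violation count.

No (9 violations)

bar 0: v0=E3 v1=E4 v2=G4 (m3)
bar 1: v0=D3 v1=F3 v2=A3 (P5)
bar 2: v0=F3 v1=D4 v2=F4 (P8)
bar 3: v0=E3 v1=G3 v2=E4 (P8)
bar 4: v0=F3 v1=A3 v2=F4 (P8)
bar 5: v0=D3 v1=F3 v2=F4 (m3)
bar 6: v0=F3 v1=D4 v2=F4 (P8)
bar 7: v0=E3 v1=E4 v2=G4 (m3)
  R5 @ bar0.0: opens on m3
  R2 @ bar1.0: E3/G4 m3 -> D3/A3 P5 similar
  R7 @ bar1.0: E4->F3 leap 11st
  R7 @ bar1.0: G4->A3 leap 10st
  R2 @ bar2.0: D3/A3 P5 -> F3/F4 P8 similar
  R1 @ bar3.0: F3/F4 P8 -> E3/E4 P8 similar
  R1 @ bar4.0: E3/E4 P8 -> F3/F4 P8 similar
  R8 @ bar6.0: penult P8 not 3rd/6th
  R6 @ bar7.3: closes on m3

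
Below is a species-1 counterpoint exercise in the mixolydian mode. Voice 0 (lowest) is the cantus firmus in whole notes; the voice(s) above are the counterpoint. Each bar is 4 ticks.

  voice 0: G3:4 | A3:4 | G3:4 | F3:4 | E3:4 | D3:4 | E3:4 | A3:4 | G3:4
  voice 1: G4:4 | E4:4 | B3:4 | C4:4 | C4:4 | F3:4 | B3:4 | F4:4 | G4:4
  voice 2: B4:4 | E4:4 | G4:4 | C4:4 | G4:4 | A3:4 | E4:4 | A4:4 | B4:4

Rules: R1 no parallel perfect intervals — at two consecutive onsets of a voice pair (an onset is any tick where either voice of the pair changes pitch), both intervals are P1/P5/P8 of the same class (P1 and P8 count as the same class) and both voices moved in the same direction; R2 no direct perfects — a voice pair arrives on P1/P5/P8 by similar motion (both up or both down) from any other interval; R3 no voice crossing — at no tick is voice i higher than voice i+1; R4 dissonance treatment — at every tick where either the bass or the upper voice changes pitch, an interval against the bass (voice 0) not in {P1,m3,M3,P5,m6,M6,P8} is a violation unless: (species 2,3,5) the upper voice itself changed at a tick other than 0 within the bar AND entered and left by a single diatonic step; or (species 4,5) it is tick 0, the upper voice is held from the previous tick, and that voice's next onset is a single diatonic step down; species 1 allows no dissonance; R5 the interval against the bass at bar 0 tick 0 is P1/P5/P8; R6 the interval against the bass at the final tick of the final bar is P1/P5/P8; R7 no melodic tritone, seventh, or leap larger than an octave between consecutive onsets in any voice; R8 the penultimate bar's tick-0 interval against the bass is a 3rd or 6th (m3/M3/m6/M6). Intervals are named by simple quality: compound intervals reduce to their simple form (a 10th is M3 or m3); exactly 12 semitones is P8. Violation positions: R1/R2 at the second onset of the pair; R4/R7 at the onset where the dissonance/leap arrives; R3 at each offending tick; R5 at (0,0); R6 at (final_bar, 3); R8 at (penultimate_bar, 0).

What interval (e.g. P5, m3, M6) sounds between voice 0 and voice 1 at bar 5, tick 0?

m3

voice 0=D3 voice 1=F3 -> m3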